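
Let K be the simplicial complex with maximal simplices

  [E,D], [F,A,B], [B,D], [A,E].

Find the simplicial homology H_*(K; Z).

H_0 ≅ Z,  H_1 ≅ Z,  H_2 = 0.

Take the total order A < B < D < E < F on the vertex set. Then K (dimension 2) consists of the simplices:

  0-simplices (5): A, B, D, E, F
  1-simplices (6): AB, AE, AF, BD, BF, DE
  2-simplices (1): ABF

giving chain groups C_0 ≅ Z^5, C_1 ≅ Z^6, C_2 ≅ Z^1.

∂_1: C_1 → C_0 maps an edge to its endpoints' difference, ∂[p,q] = q − p. For instance
  ∂DE = E − D.
This gives a 5×6 integer matrix of rank 4; reducing to Smith normal form yields diagonal entries (1,1,1,1).

The boundary map ∂_2: C_2 → C_1 sends each 2-simplex [p,q,r] to [q,r] − [p,r] + [p,q]. For instance
  ∂ABF = BF − AF + AB.
As a 6×1 matrix over Z this has rank 1, with invariant factors (1).

Now H_k = ker ∂_k / im ∂_{k+1}, so:

  H_0: rank C_0 − rank ∂_1 = 5 − 4 = 1, and the invariant factors of ∂_1 are all 1, so H_0 ≅ Z.
  H_1: rank ker ∂_1 − rank ∂_2 = (6 − 4) − 1 = 1, and the invariant factors of ∂_2 are all 1, so H_1 ≅ Z.
  H_2: rank ker ∂_2 − rank ∂_3 = (1 − 1) − 0 = 0, and there is no ∂_3, so H_2 ≅ 0.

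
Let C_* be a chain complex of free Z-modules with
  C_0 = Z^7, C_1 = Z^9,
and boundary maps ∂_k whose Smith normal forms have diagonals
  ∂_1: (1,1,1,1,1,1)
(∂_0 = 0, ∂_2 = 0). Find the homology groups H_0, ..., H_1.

H_0: b_0 = 7 − 0 − 6 = 1; torsion from ∂_1 factors > 1: none. So H_0 ≅ Z.
H_1: b_1 = 9 − 6 − 0 = 3; torsion from ∂_2 factors > 1: none. So H_1 ≅ Z^3.

H_0 ≅ Z,  H_1 ≅ Z^3.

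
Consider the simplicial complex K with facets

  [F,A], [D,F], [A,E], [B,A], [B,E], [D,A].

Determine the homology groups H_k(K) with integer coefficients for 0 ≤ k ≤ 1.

Fix the vertex order A < B < D < E < F and write every simplex with vertices in increasing order. Then dim K = 1 and the simplices of K are:

  0-simplices (5): A, B, D, E, F
  1-simplices (6): AB, AD, AE, AF, BE, DF

so the chain groups are C_0 ≅ Z^5, C_1 ≅ Z^6.

Boundary ∂_1: C_1 → C_0 sends each edge [p,q] (with p < q) to q − p. For instance
  ∂AF = F − A.
This gives a 5×6 integer matrix of rank 4; reducing to Smith normal form yields diagonal entries (1,1,1,1).

Reading off H_k = ker ∂_k / im ∂_{k+1}:

  H_0: rank C_0 − rank ∂_1 = 5 − 4 = 1, and the invariant factors of ∂_1 are all 1, so H_0 = Z.
  H_1: rank ker ∂_1 − rank ∂_2 = (6 − 4) − 0 = 2, and there is no ∂_2, so H_1 = Z^2.

H_0 ≅ Z,  H_1 ≅ Z^2.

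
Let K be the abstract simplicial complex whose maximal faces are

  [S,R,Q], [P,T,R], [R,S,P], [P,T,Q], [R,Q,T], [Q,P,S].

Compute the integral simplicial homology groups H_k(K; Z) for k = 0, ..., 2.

Order the vertices as P < Q < R < S < T. Listing each simplex with vertices in this order, K has dimension 2 with simplices:

  0-simplices (5): P, Q, R, S, T
  1-simplices (9): PQ, PR, PS, PT, QR, QS, QT, RS, RT
  2-simplices (6): PQS, PQT, PRS, PRT, QRS, QRT

Hence C_0 ≅ Z^5, C_1 ≅ Z^9, C_2 ≅ Z^6.

Boundary ∂_1: C_1 → C_0 sends each edge [p,q] (with p < q) to q − p. For instance
  ∂RS = S − R.
As a 5×9 matrix over Z this has rank 4, with invariant factors (1,1,1,1).

∂_2: C_2 → C_1 sends each 2-simplex [p,q,r] to [q,r] − [p,r] + [p,q]. For instance
  ∂PQS = QS − PS + PQ,
  ∂QRT = RT − QT + QR.
As a 9×6 matrix over Z this has rank 5, with invariant factors (1,1,1,1,1).

Computing H_k = (kernel of ∂_k) / (image of ∂_{k+1}):

  H_0: rank C_0 − rank ∂_1 = 5 − 4 = 1, and the invariant factors of ∂_1 are all 1, so H_0 ≅ Z.
  H_1: rank ker ∂_1 − rank ∂_2 = (9 − 4) − 5 = 0, and the invariant factors of ∂_2 are all 1, so H_1 ≅ 0.
  H_2: rank ker ∂_2 − rank ∂_3 = (6 − 5) − 0 = 1, and there is no ∂_3, so H_2 ≅ Z.

As a check, the Euler characteristic is 5 − 9 + 6 = 2, which agrees with 1 − 0 + 1 = 2.

H_0 = Z,  H_1 = 0,  H_2 = Z.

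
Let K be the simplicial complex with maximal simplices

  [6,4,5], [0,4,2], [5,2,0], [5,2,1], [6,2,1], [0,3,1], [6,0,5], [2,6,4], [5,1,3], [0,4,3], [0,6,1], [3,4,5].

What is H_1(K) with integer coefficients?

H_1 ≅ Z_2.

Fix the vertex order 0 < 1 < 2 < 3 < 4 < 5 < 6 and write every simplex with vertices in increasing order. Then dim K = 2 and the simplices of K are:

  0-simplices (7): [0], [1], [2], [3], [4], [5], [6]
  1-simplices (18): [0,1], [0,2], [0,3], [0,4], [0,5], [0,6], [1,2], [1,3], [1,5], [1,6], [2,4], [2,5], [2,6], [3,4], [3,5], [4,5], [4,6], [5,6]
  2-simplices (12): [0,1,3], [0,1,6], [0,2,4], [0,2,5], [0,3,4], [0,5,6], [1,2,5], [1,2,6], [1,3,5], [2,4,6], [3,4,5], [4,5,6]

giving chain groups C_0 ≅ Z^7, C_1 ≅ Z^18, C_2 ≅ Z^12.

Boundary ∂_1: C_1 → C_0 sends each edge [p,q] (with p < q) to q − p. For instance
  ∂[0,2] = [2] − [0].
The 7×18 boundary matrix has rank 6 and Smith normal form diag(1,1,1,1,1,1).

Boundary ∂_2: C_2 → C_1 sends each 2-simplex [p,q,r] to [q,r] − [p,r] + [p,q]. For instance
  ∂[1,2,5] = [2,5] − [1,5] + [1,2],
  ∂[1,2,6] = [2,6] − [1,6] + [1,2].
This gives a 18×12 integer matrix of rank 12; reducing to Smith normal form yields diagonal entries (1,1,1,1,1,1,1,1,1,1,1,2).

Computing H_k = (kernel of ∂_k) / (image of ∂_{k+1}):

  H_1: rank ker ∂_1 − rank ∂_2 = (18 − 6) − 12 = 0, and ∂_2 has invariant factor 2 > 1, so H_1 ≅ Z_2.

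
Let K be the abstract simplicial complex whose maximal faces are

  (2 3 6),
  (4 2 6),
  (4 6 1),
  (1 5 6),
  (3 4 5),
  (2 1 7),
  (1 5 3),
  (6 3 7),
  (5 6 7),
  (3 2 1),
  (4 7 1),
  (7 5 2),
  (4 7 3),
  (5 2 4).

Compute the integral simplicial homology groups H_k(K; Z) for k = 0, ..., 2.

H_0 ≅ Z,  H_1 ≅ Z^2,  H_2 ≅ Z.

Order the vertices as 1 < 2 < 3 < 4 < 5 < 6 < 7. Listing each simplex with vertices in this order, K has dimension 2 with simplices:

  0-simplices (7): [1], [2], [3], [4], [5], [6], [7]
  1-simplices (21): [1,2], [1,3], [1,4], [1,5], [1,6], [1,7], [2,3], [2,4], [2,5], [2,6], [2,7], [3,4], [3,5], [3,6], [3,7], [4,5], [4,6], [4,7], [5,6], [5,7], [6,7]
  2-simplices (14): [1,2,3], [1,2,7], [1,3,5], [1,4,6], [1,4,7], [1,5,6], [2,3,6], [2,4,5], [2,4,6], [2,5,7], [3,4,5], [3,4,7], [3,6,7], [5,6,7]

Hence C_0 ≅ Z^7, C_1 ≅ Z^21, C_2 ≅ Z^14.

The boundary map ∂_1: C_1 → C_0 sends each edge [p,q] (with p < q) to q − p. For instance
  ∂[2,7] = [7] − [2].
As a 7×21 matrix over Z this has rank 6, with invariant factors (1,1,1,1,1,1).

∂_2: C_2 → C_1 sends each 2-simplex [p,q,r] to [q,r] − [p,r] + [p,q]. For instance
  ∂[5,6,7] = [6,7] − [5,7] + [5,6],
  ∂[2,5,7] = [5,7] − [2,7] + [2,5].
This gives a 21×14 integer matrix of rank 13; reducing to Smith normal form yields diagonal entries (1,1,1,1,1,1,1,1,1,1,1,1,1).

Now H_k = ker ∂_k / im ∂_{k+1}, so:

  H_0: rank C_0 − rank ∂_1 = 7 − 6 = 1, and the invariant factors of ∂_1 are all 1, so H_0 ≅ Z.
  H_1: rank ker ∂_1 − rank ∂_2 = (21 − 6) − 13 = 2, and the invariant factors of ∂_2 are all 1, so H_1 ≅ Z^2.
  H_2: rank ker ∂_2 − rank ∂_3 = (14 − 13) − 0 = 1, and there is no ∂_3, so H_2 ≅ Z.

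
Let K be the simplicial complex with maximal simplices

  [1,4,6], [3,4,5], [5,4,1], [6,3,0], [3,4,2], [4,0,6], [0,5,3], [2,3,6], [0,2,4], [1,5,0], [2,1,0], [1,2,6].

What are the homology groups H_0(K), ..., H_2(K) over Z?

H_0 ≅ Z,  H_1 ≅ Z_2,  H_2 = 0.

Fix the vertex order 0 < 1 < 2 < 3 < 4 < 5 < 6 and write every simplex with vertices in increasing order. Then dim K = 2 and the simplices of K are:

  0-simplices (7): [0], [1], [2], [3], [4], [5], [6]
  1-simplices (18): [0,1], [0,2], [0,3], [0,4], [0,5], [0,6], [1,2], [1,4], [1,5], [1,6], [2,3], [2,4], [2,6], [3,4], [3,5], [3,6], [4,5], [4,6]
  2-simplices (12): [0,1,2], [0,1,5], [0,2,4], [0,3,5], [0,3,6], [0,4,6], [1,2,6], [1,4,5], [1,4,6], [2,3,4], [2,3,6], [3,4,5]

giving chain groups C_0 ≅ Z^7, C_1 ≅ Z^18, C_2 ≅ Z^12.

The boundary map ∂_1: C_1 → C_0 sends each edge [p,q] (with p < q) to q − p. For instance
  ∂[4,6] = [6] − [4].
As a 7×18 matrix over Z this has rank 6, with invariant factors (1,1,1,1,1,1).

The boundary map ∂_2: C_2 → C_1 acts by ∂[p,q,r] = [q,r] − [p,r] + [p,q]. For instance
  ∂[0,1,5] = [1,5] − [0,5] + [0,1],
  ∂[1,4,6] = [4,6] − [1,6] + [1,4].
This gives a 18×12 integer matrix of rank 12; reducing to Smith normal form yields diagonal entries (1,1,1,1,1,1,1,1,1,1,1,2).

From H_k ≅ ker(∂_k) / im(∂_{k+1}) we obtain:

  H_0: rank C_0 − rank ∂_1 = 7 − 6 = 1, and the invariant factors of ∂_1 are all 1, so H_0 ≅ Z.
  H_1: rank ker ∂_1 − rank ∂_2 = (18 − 6) − 12 = 0, and ∂_2 has invariant factor 2 > 1, so H_1 ≅ Z_2.
  H_2: rank ker ∂_2 − rank ∂_3 = (12 − 12) − 0 = 0, and there is no ∂_3, so H_2 ≅ 0.

(K is a triangulation of the real projective plane RP^2.)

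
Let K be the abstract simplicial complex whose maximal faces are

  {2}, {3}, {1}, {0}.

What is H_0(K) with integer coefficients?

H_0 ≅ Z^4.

Fix the vertex order 0 < 1 < 2 < 3 and write every simplex with vertices in increasing order. Then dim K = 0 and the simplices of K are:

  0-simplices (4): [0], [1], [2], [3]

giving chain groups C_0 ≅ Z^4.

Computing H_k = (kernel of ∂_k) / (image of ∂_{k+1}):

  H_0: rank C_0 − rank ∂_1 = 4 − 0 = 4, and there is no ∂_1, so H_0 = Z^4.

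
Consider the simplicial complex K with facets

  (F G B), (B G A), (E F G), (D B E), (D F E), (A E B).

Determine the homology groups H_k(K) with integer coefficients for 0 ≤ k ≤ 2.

H_0 = Z,  H_1 = Z,  H_2 = 0.

We work with the vertex ordering A < B < D < E < F < G. The simplices of K, each written with vertices in increasing order, are:

  0-simplices (6): A, B, D, E, F, G
  1-simplices (12): AB, AE, AG, BD, BE, BF, BG, DE, DF, EF, EG, FG
  2-simplices (6): ABE, ABG, BDE, BFG, DEF, EFG

giving chain groups C_0 ≅ Z^6, C_1 ≅ Z^12, C_2 ≅ Z^6.

Boundary ∂_1: C_1 → C_0 is given by ∂[p,q] = [q] − [p].
As a 6×12 matrix over Z this has rank 5, with invariant factors (1,1,1,1,1).

The boundary map ∂_2: C_2 → C_1 sends each 2-simplex [p,q,r] to [q,r] − [p,r] + [p,q]. For instance
  ∂ABG = BG − AG + AB,
  ∂BDE = DE − BE + BD.
As a 12×6 matrix over Z this has rank 6, with invariant factors (1,1,1,1,1,1).

Now H_k = ker ∂_k / im ∂_{k+1}, so:

  H_0: rank C_0 − rank ∂_1 = 6 − 5 = 1, and the invariant factors of ∂_1 are all 1, so H_0 ≅ Z.
  H_1: rank ker ∂_1 − rank ∂_2 = (12 − 5) − 6 = 1, and the invariant factors of ∂_2 are all 1, so H_1 ≅ Z.
  H_2: rank ker ∂_2 − rank ∂_3 = (6 − 6) − 0 = 0, and there is no ∂_3, so H_2 ≅ 0.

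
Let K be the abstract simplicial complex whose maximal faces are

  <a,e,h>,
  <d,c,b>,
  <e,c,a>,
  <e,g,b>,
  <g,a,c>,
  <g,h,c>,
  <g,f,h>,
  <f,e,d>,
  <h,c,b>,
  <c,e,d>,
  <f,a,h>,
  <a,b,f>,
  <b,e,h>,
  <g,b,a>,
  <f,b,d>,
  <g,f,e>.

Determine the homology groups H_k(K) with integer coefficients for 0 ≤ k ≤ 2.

Fix the vertex order a < b < c < d < e < f < g < h and write every simplex with vertices in increasing order. Then dim K = 2 and the simplices of K are:

  0-simplices (8): a, b, c, d, e, f, g, h
  1-simplices (24): ab, ac, ae, af, ag, ah, bc, bd, be, bf, bg, bh, cd, ce, cg, ch, de, df, ef, eg, eh, fg, fh, gh
  2-simplices (16): abf, abg, ace, acg, aeh, afh, bcd, bch, bdf, beg, beh, cde, cgh, def, efg, fgh

so the chain groups are C_0 ≅ Z^8, C_1 ≅ Z^24, C_2 ≅ Z^16.

Boundary ∂_1: C_1 → C_0 is given by ∂[p,q] = [q] − [p].
The resulting 8×24 matrix has rank 7, and its Smith normal form has invariant factors (1,1,1,1,1,1,1).

∂_2: C_2 → C_1 maps a triangle to the signed sum of its edges. For instance
  ∂cde = de − ce + cd,
  ∂bch = ch − bh + bc.
This gives a 24×16 integer matrix of rank 15; reducing to Smith normal form yields diagonal entries (1,1,1,1,1,1,1,1,1,1,1,1,1,1,1).

Now H_k = ker ∂_k / im ∂_{k+1}, so:

  H_0: rank C_0 − rank ∂_1 = 8 − 7 = 1, and the invariant factors of ∂_1 are all 1, so H_0 ≅ Z.
  H_1: rank ker ∂_1 − rank ∂_2 = (24 − 7) − 15 = 2, and the invariant factors of ∂_2 are all 1, so H_1 ≅ Z^2.
  H_2: rank ker ∂_2 − rank ∂_3 = (16 − 15) − 0 = 1, and there is no ∂_3, so H_2 ≅ Z.

As a check, the Euler characteristic is 8 − 24 + 16 = 0, which agrees with 1 − 2 + 1 = 0.
(K is a triangulation of the torus T^2.)

H_0 ≅ Z,  H_1 ≅ Z^2,  H_2 ≅ Z.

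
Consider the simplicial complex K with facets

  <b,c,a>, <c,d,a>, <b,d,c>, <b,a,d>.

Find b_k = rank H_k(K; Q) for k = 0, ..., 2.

Take the total order a < b < c < d on the vertex set. Then K (dimension 2) consists of the simplices:

  0-simplices (4): a, b, c, d
  1-simplices (6): ab, ac, ad, bc, bd, cd
  2-simplices (4): abc, abd, acd, bcd

Hence C_0 ≅ Z^4, C_1 ≅ Z^6, C_2 ≅ Z^4.

∂_1: C_1 → C_0 maps an edge to its endpoints' difference, ∂[p,q] = q − p. For instance
  ∂ac = c − a.
This gives a 4×6 integer matrix of rank 3; reducing to Smith normal form yields diagonal entries (1,1,1).

Boundary ∂_2: C_2 → C_1 acts by ∂[p,q,r] = [q,r] − [p,r] + [p,q]. For instance
  ∂abd = bd − ad + ab,
  ∂bcd = cd − bd + bc.
The resulting 6×4 matrix has rank 3, and its Smith normal form has invariant factors (1,1,1).

Computing H_k = (kernel of ∂_k) / (image of ∂_{k+1}):

  H_0: rank C_0 − rank ∂_1 = 4 − 3 = 1, and the invariant factors of ∂_1 are all 1, so H_0 = Z.
  H_1: rank ker ∂_1 − rank ∂_2 = (6 − 3) − 3 = 0, and the invariant factors of ∂_2 are all 1, so H_1 = 0.
  H_2: rank ker ∂_2 − rank ∂_3 = (4 − 3) − 0 = 1, and there is no ∂_3, so H_2 = Z.

Hence the Betti numbers are b_0 = 1, b_1 = 0, b_2 = 1.

b_0 = 1, b_1 = 0, b_2 = 1.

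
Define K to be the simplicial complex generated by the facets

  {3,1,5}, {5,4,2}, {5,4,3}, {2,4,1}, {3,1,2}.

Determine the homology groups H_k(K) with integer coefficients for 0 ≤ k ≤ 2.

Fix the vertex order 1 < 2 < 3 < 4 < 5 and write every simplex with vertices in increasing order. Then dim K = 2 and the simplices of K are:

  0-simplices (5): [1], [2], [3], [4], [5]
  1-simplices (10): [1,2], [1,3], [1,4], [1,5], [2,3], [2,4], [2,5], [3,4], [3,5], [4,5]
  2-simplices (5): [1,2,3], [1,2,4], [1,3,5], [2,4,5], [3,4,5]

Hence C_0 ≅ Z^5, C_1 ≅ Z^10, C_2 ≅ Z^5.

The boundary map ∂_1: C_1 → C_0 sends each edge [p,q] (with p < q) to q − p. For instance
  ∂[2,5] = [5] − [2].
As a 5×10 matrix over Z this has rank 4, with invariant factors (1,1,1,1).

Boundary ∂_2: C_2 → C_1 acts by ∂[p,q,r] = [q,r] − [p,r] + [p,q]. For instance
  ∂[1,2,3] = [2,3] − [1,3] + [1,2],
  ∂[3,4,5] = [4,5] − [3,5] + [3,4].
The resulting 10×5 matrix has rank 5, and its Smith normal form has invariant factors (1,1,1,1,1).

Reading off H_k = ker ∂_k / im ∂_{k+1}:

  H_0: rank C_0 − rank ∂_1 = 5 − 4 = 1, and the invariant factors of ∂_1 are all 1, so H_0 ≅ Z.
  H_1: rank ker ∂_1 − rank ∂_2 = (10 − 4) − 5 = 1, and the invariant factors of ∂_2 are all 1, so H_1 ≅ Z.
  H_2: rank ker ∂_2 − rank ∂_3 = (5 − 5) − 0 = 0, and there is no ∂_3, so H_2 ≅ 0.

As a check, the Euler characteristic is 5 − 10 + 5 = 0, which agrees with 1 − 1 + 0 = 0.

H_0 ≅ Z,  H_1 ≅ Z,  H_2 = 0.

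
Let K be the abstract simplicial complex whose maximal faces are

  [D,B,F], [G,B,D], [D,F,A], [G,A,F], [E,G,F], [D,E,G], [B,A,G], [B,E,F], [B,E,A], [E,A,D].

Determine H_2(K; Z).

H_2 ≅ 0.

We work with the vertex ordering A < B < D < E < F < G. The simplices of K, each written with vertices in increasing order, are:

  0-simplices (6): A, B, D, E, F, G
  1-simplices (15): AB, AD, AE, AF, AG, BD, BE, BF, BG, DE, DF, DG, EF, EG, FG
  2-simplices (10): ABE, ABG, ADE, ADF, AFG, BDF, BDG, BEF, DEG, EFG

giving chain groups C_0 ≅ Z^6, C_1 ≅ Z^15, C_2 ≅ Z^10.

The boundary map ∂_1: C_1 → C_0 is given by ∂[p,q] = [q] − [p].
The resulting 6×15 matrix has rank 5, and its Smith normal form has invariant factors (1,1,1,1,1).

The boundary map ∂_2: C_2 → C_1 acts by ∂[p,q,r] = [q,r] − [p,r] + [p,q]. For instance
  ∂ABG = BG − AG + AB,
  ∂BDF = DF − BF + BD.
The 15×10 boundary matrix has rank 10 and Smith normal form diag(1,1,1,1,1,1,1,1,1,2).

Computing H_k = (kernel of ∂_k) / (image of ∂_{k+1}):

  H_2: rank ker ∂_2 − rank ∂_3 = (10 − 10) − 0 = 0, and there is no ∂_3, so H_2 = 0.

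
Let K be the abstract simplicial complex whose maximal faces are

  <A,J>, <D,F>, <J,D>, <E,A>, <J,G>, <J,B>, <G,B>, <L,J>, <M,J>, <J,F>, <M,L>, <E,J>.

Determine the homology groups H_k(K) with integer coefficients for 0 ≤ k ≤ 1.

We work with the vertex ordering A < B < D < E < F < G < J < L < M. The simplices of K, each written with vertices in increasing order, are:

  0-simplices (9): A, B, D, E, F, G, J, L, M
  1-simplices (12): AE, AJ, BG, BJ, DF, DJ, EJ, FJ, GJ, JL, JM, LM

giving chain groups C_0 ≅ Z^9, C_1 ≅ Z^12.

Boundary ∂_1: C_1 → C_0 sends each edge [p,q] (with p < q) to q − p. For instance
  ∂DJ = J − D.
This gives a 9×12 integer matrix of rank 8; reducing to Smith normal form yields diagonal entries (1,1,1,1,1,1,1,1).

Reading off H_k = ker ∂_k / im ∂_{k+1}:

  H_0: rank C_0 − rank ∂_1 = 9 − 8 = 1, and the invariant factors of ∂_1 are all 1, so H_0 ≅ Z.
  H_1: rank ker ∂_1 − rank ∂_2 = (12 − 8) − 0 = 4, and there is no ∂_2, so H_1 ≅ Z^4.

H_0 = Z,  H_1 = Z^4.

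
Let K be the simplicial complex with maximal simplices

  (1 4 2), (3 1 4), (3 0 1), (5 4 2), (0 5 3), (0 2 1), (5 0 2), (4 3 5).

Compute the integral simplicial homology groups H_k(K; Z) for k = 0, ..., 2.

Take the total order 0 < 1 < 2 < 3 < 4 < 5 on the vertex set. Then K (dimension 2) consists of the simplices:

  0-simplices (6): [0], [1], [2], [3], [4], [5]
  1-simplices (12): [0,1], [0,2], [0,3], [0,5], [1,2], [1,3], [1,4], [2,4], [2,5], [3,4], [3,5], [4,5]
  2-simplices (8): [0,1,2], [0,1,3], [0,2,5], [0,3,5], [1,2,4], [1,3,4], [2,4,5], [3,4,5]

so the chain groups are C_0 ≅ Z^6, C_1 ≅ Z^12, C_2 ≅ Z^8.

∂_1: C_1 → C_0 sends each edge [p,q] (with p < q) to q − p. For instance
  ∂[3,5] = [5] − [3].
This gives a 6×12 integer matrix of rank 5; reducing to Smith normal form yields diagonal entries (1,1,1,1,1).

∂_2: C_2 → C_1 acts by ∂[p,q,r] = [q,r] − [p,r] + [p,q]. For instance
  ∂[0,1,2] = [1,2] − [0,2] + [0,1],
  ∂[0,3,5] = [3,5] − [0,5] + [0,3].
The resulting 12×8 matrix has rank 7, and its Smith normal form has invariant factors (1,1,1,1,1,1,1).

From H_k ≅ ker(∂_k) / im(∂_{k+1}) we obtain:

  H_0: rank C_0 − rank ∂_1 = 6 − 5 = 1, and the invariant factors of ∂_1 are all 1, so H_0 ≅ Z.
  H_1: rank ker ∂_1 − rank ∂_2 = (12 − 5) − 7 = 0, and the invariant factors of ∂_2 are all 1, so H_1 ≅ 0.
  H_2: rank ker ∂_2 − rank ∂_3 = (8 − 7) − 0 = 1, and there is no ∂_3, so H_2 ≅ Z.

(K is a triangulation of the 2-sphere S^2.)

H_0 ≅ Z,  H_1 = 0,  H_2 ≅ Z.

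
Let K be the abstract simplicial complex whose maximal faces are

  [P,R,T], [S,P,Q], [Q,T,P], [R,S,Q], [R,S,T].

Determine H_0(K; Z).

H_0 ≅ Z.

We work with the vertex ordering P < Q < R < S < T. The simplices of K, each written with vertices in increasing order, are:

  0-simplices (5): P, Q, R, S, T
  1-simplices (10): PQ, PR, PS, PT, QR, QS, QT, RS, RT, ST
  2-simplices (5): PQS, PQT, PRT, QRS, RST

Hence C_0 ≅ Z^5, C_1 ≅ Z^10, C_2 ≅ Z^5.

Boundary ∂_1: C_1 → C_0 maps an edge to its endpoints' difference, ∂[p,q] = q − p. For instance
  ∂QS = S − Q.
The 5×10 boundary matrix has rank 4 and Smith normal form diag(1,1,1,1).

The boundary map ∂_2: C_2 → C_1 maps a triangle to the signed sum of its edges. For instance
  ∂QRS = RS − QS + QR,
  ∂PQT = QT − PT + PQ.
This gives a 10×5 integer matrix of rank 5; reducing to Smith normal form yields diagonal entries (1,1,1,1,1).

Computing H_k = (kernel of ∂_k) / (image of ∂_{k+1}):

  H_0: rank C_0 − rank ∂_1 = 5 − 4 = 1, and the invariant factors of ∂_1 are all 1, so H_0 ≅ Z.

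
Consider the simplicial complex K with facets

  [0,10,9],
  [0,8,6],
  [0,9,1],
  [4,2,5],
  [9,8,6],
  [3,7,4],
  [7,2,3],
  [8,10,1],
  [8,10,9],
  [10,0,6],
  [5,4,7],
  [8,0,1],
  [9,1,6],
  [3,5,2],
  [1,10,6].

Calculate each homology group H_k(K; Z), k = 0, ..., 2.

Take the total order 0 < 1 < 2 < 3 < 4 < 5 < 6 < 7 < 8 < 9 < 10 on the vertex set. Then K (dimension 2) consists of the simplices:

  0-simplices (11): [0], [1], [2], [3], [4], [5], [6], [7], [8], [9], [10]
  1-simplices (25): (25 of them)
  2-simplices (15): [0,1,8], [0,1,9], [0,6,8], [0,6,10], [0,9,10], [1,6,9], [1,6,10], [1,8,10], [2,3,5], [2,3,7], [2,4,5], [3,4,7], [4,5,7], [6,8,9], [8,9,10]

Hence C_0 ≅ Z^11, C_1 ≅ Z^25, C_2 ≅ Z^15.

Boundary ∂_1: C_1 → C_0 maps an edge to its endpoints' difference, ∂[p,q] = q − p. For instance
  ∂[6,9] = [9] − [6].
As a 11×25 matrix over Z this has rank 9, with invariant factors (1,1,1,1,1,1,1,1,1).

The boundary map ∂_2: C_2 → C_1 maps a triangle to the signed sum of its edges. For instance
  ∂[2,3,7] = [3,7] − [2,7] + [2,3],
  ∂[0,6,10] = [6,10] − [0,10] + [0,6].
As a 25×15 matrix over Z this has rank 15, with invariant factors (1,1,1,1,1,1,1,1,1,1,1,1,1,1,2).

Reading off H_k = ker ∂_k / im ∂_{k+1}:

  H_0: rank C_0 − rank ∂_1 = 11 − 9 = 2, and the invariant factors of ∂_1 are all 1, so H_0 ≅ Z^2.
  H_1: rank ker ∂_1 − rank ∂_2 = (25 − 9) − 15 = 1, and ∂_2 has invariant factor 2 > 1, so H_1 ≅ Z ⊕ Z/2.
  H_2: rank ker ∂_2 − rank ∂_3 = (15 − 15) − 0 = 0, and there is no ∂_3, so H_2 ≅ 0.

As a check, the Euler characteristic is 11 − 25 + 15 = 1, which agrees with 2 − 1 + 0 = 1.
(K is a triangulation of the disjoint union of the real projective plane RP^2 and the Möbius band.)

H_0 ≅ Z^2,  H_1 ≅ Z ⊕ Z/2,  H_2 = 0.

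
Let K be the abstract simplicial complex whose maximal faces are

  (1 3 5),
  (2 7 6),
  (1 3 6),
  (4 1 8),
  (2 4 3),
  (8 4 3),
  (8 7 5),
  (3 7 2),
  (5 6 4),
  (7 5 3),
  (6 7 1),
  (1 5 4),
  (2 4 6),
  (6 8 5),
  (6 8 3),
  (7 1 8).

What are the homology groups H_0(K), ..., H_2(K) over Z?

Order the vertices as 1 < 2 < 3 < 4 < 5 < 6 < 7 < 8. Listing each simplex with vertices in this order, K has dimension 2 with simplices:

  0-simplices (8): [1], [2], [3], [4], [5], [6], [7], [8]
  1-simplices (24): (24 of them)
  2-simplices (16): [1,3,5], [1,3,6], [1,4,5], [1,4,8], [1,6,7], [1,7,8], [2,3,4], [2,3,7], [2,4,6], [2,6,7], [3,4,8], [3,5,7], [3,6,8], [4,5,6], [5,6,8], [5,7,8]

giving chain groups C_0 ≅ Z^8, C_1 ≅ Z^24, C_2 ≅ Z^16.

Boundary ∂_1: C_1 → C_0 sends each edge [p,q] (with p < q) to q − p. For instance
  ∂[1,4] = [4] − [1].
The resulting 8×24 matrix has rank 7, and its Smith normal form has invariant factors (1,1,1,1,1,1,1).

Boundary ∂_2: C_2 → C_1 acts by ∂[p,q,r] = [q,r] − [p,r] + [p,q]. For instance
  ∂[1,4,8] = [4,8] − [1,8] + [1,4],
  ∂[5,6,8] = [6,8] − [5,8] + [5,6].
The resulting 24×16 matrix has rank 15, and its Smith normal form has invariant factors (1,1,1,1,1,1,1,1,1,1,1,1,1,1,1).

Computing H_k = (kernel of ∂_k) / (image of ∂_{k+1}):

  H_0: rank C_0 − rank ∂_1 = 8 − 7 = 1, and the invariant factors of ∂_1 are all 1, so H_0 = Z.
  H_1: rank ker ∂_1 − rank ∂_2 = (24 − 7) − 15 = 2, and the invariant factors of ∂_2 are all 1, so H_1 = Z^2.
  H_2: rank ker ∂_2 − rank ∂_3 = (16 − 15) − 0 = 1, and there is no ∂_3, so H_2 = Z.

H_0 ≅ Z,  H_1 ≅ Z^2,  H_2 ≅ Z.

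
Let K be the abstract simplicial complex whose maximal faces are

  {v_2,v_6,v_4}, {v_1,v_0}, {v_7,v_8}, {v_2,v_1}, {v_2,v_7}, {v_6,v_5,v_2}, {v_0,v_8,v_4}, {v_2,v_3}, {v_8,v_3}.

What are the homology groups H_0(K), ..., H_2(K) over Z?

Fix the vertex order v_0 < v_1 < v_2 < v_3 < v_4 < v_5 < v_6 < v_7 < v_8 and write every simplex with vertices in increasing order. Then dim K = 2 and the simplices of K are:

  0-simplices (9): [v_0], [v_1], [v_2], [v_3], [v_4], [v_5], [v_6], [v_7], [v_8]
  1-simplices (14): [v_0,v_1], [v_0,v_4], [v_0,v_8], [v_1,v_2], [v_2,v_3], [v_2,v_4], [v_2,v_5], [v_2,v_6], [v_2,v_7], [v_3,v_8], [v_4,v_6], [v_4,v_8], [v_5,v_6], [v_7,v_8]
  2-simplices (3): [v_0,v_4,v_8], [v_2,v_4,v_6], [v_2,v_5,v_6]

giving chain groups C_0 ≅ Z^9, C_1 ≅ Z^14, C_2 ≅ Z^3.

Boundary ∂_1: C_1 → C_0 sends each edge [p,q] (with p < q) to q − p.
This gives a 9×14 integer matrix of rank 8; reducing to Smith normal form yields diagonal entries (1,1,1,1,1,1,1,1).

Boundary ∂_2: C_2 → C_1 maps a triangle to the signed sum of its edges. For instance
  ∂[v_0,v_4,v_8] = [v_4,v_8] − [v_0,v_8] + [v_0,v_4],
  ∂[v_2,v_5,v_6] = [v_5,v_6] − [v_2,v_6] + [v_2,v_5].
This gives a 14×3 integer matrix of rank 3; reducing to Smith normal form yields diagonal entries (1,1,1).

From H_k ≅ ker(∂_k) / im(∂_{k+1}) we obtain:

  H_0: rank C_0 − rank ∂_1 = 9 − 8 = 1, and the invariant factors of ∂_1 are all 1, so H_0 = Z.
  H_1: rank ker ∂_1 − rank ∂_2 = (14 − 8) − 3 = 3, and the invariant factors of ∂_2 are all 1, so H_1 = Z^3.
  H_2: rank ker ∂_2 − rank ∂_3 = (3 − 3) − 0 = 0, and there is no ∂_3, so H_2 = 0.

H_0 ≅ Z,  H_1 ≅ Z^3,  H_2 = 0.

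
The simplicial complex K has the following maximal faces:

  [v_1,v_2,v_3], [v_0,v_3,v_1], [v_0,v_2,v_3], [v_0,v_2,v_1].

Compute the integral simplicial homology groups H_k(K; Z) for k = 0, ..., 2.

H_0 ≅ Z,  H_1 = 0,  H_2 ≅ Z.

Order the vertices as v_0 < v_1 < v_2 < v_3. Listing each simplex with vertices in this order, K has dimension 2 with simplices:

  0-simplices (4): [v_0], [v_1], [v_2], [v_3]
  1-simplices (6): [v_0,v_1], [v_0,v_2], [v_0,v_3], [v_1,v_2], [v_1,v_3], [v_2,v_3]
  2-simplices (4): [v_0,v_1,v_2], [v_0,v_1,v_3], [v_0,v_2,v_3], [v_1,v_2,v_3]

Hence C_0 ≅ Z^4, C_1 ≅ Z^6, C_2 ≅ Z^4.

Boundary ∂_1: C_1 → C_0 maps an edge to its endpoints' difference, ∂[p,q] = q − p. For instance
  ∂[v_1,v_3] = [v_3] − [v_1].
As a 4×6 matrix over Z this has rank 3, with invariant factors (1,1,1).

The boundary map ∂_2: C_2 → C_1 sends each 2-simplex [p,q,r] to [q,r] − [p,r] + [p,q]. For instance
  ∂[v_1,v_2,v_3] = [v_2,v_3] − [v_1,v_3] + [v_1,v_2],
  ∂[v_0,v_1,v_3] = [v_1,v_3] − [v_0,v_3] + [v_0,v_1].
As a 6×4 matrix over Z this has rank 3, with invariant factors (1,1,1).

From H_k ≅ ker(∂_k) / im(∂_{k+1}) we obtain:

  H_0: rank C_0 − rank ∂_1 = 4 − 3 = 1, and the invariant factors of ∂_1 are all 1, so H_0 = Z.
  H_1: rank ker ∂_1 − rank ∂_2 = (6 − 3) − 3 = 0, and the invariant factors of ∂_2 are all 1, so H_1 = 0.
  H_2: rank ker ∂_2 − rank ∂_3 = (4 − 3) − 0 = 1, and there is no ∂_3, so H_2 = Z.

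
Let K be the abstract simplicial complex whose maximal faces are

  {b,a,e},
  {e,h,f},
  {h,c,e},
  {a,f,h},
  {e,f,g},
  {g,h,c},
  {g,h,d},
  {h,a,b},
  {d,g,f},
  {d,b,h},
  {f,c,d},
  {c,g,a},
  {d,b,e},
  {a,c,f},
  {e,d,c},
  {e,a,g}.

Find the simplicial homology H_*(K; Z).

H_0 ≅ Z,  H_1 ≅ Z^2,  H_2 ≅ Z.

Take the total order a < b < c < d < e < f < g < h on the vertex set. Then K (dimension 2) consists of the simplices:

  0-simplices (8): a, b, c, d, e, f, g, h
  1-simplices (24): ab, ac, ae, af, ag, ah, bd, be, bh, cd, ce, cf, cg, ch, de, df, dg, dh, ef, eg, eh, fg, fh, gh
  2-simplices (16): abe, abh, acf, acg, aeg, afh, bde, bdh, cde, cdf, ceh, cgh, dfg, dgh, efg, efh

giving chain groups C_0 ≅ Z^8, C_1 ≅ Z^24, C_2 ≅ Z^16.

∂_1: C_1 → C_0 sends each edge [p,q] (with p < q) to q − p.
The resulting 8×24 matrix has rank 7, and its Smith normal form has invariant factors (1,1,1,1,1,1,1).

∂_2: C_2 → C_1 maps a triangle to the signed sum of its edges. For instance
  ∂afh = fh − ah + af,
  ∂dfg = fg − dg + df.
The resulting 24×16 matrix has rank 15, and its Smith normal form has invariant factors (1,1,1,1,1,1,1,1,1,1,1,1,1,1,1).

From H_k ≅ ker(∂_k) / im(∂_{k+1}) we obtain:

  H_0: rank C_0 − rank ∂_1 = 8 − 7 = 1, and the invariant factors of ∂_1 are all 1, so H_0 ≅ Z.
  H_1: rank ker ∂_1 − rank ∂_2 = (24 − 7) − 15 = 2, and the invariant factors of ∂_2 are all 1, so H_1 ≅ Z^2.
  H_2: rank ker ∂_2 − rank ∂_3 = (16 − 15) − 0 = 1, and there is no ∂_3, so H_2 ≅ Z.

As a check, the Euler characteristic is 8 − 24 + 16 = 0, which agrees with 1 − 2 + 1 = 0.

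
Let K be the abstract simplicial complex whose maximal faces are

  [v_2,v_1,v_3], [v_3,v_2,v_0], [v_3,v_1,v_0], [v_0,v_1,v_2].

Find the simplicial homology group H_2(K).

Order the vertices as v_0 < v_1 < v_2 < v_3. Listing each simplex with vertices in this order, K has dimension 2 with simplices:

  0-simplices (4): [v_0], [v_1], [v_2], [v_3]
  1-simplices (6): [v_0,v_1], [v_0,v_2], [v_0,v_3], [v_1,v_2], [v_1,v_3], [v_2,v_3]
  2-simplices (4): [v_0,v_1,v_2], [v_0,v_1,v_3], [v_0,v_2,v_3], [v_1,v_2,v_3]

Hence C_0 ≅ Z^4, C_1 ≅ Z^6, C_2 ≅ Z^4.

∂_1: C_1 → C_0 is given by ∂[p,q] = [q] − [p]. For instance
  ∂[v_0,v_3] = [v_3] − [v_0].
The 4×6 boundary matrix has rank 3 and Smith normal form diag(1,1,1).

Boundary ∂_2: C_2 → C_1 acts by ∂[p,q,r] = [q,r] − [p,r] + [p,q]. For instance
  ∂[v_0,v_1,v_2] = [v_1,v_2] − [v_0,v_2] + [v_0,v_1],
  ∂[v_1,v_2,v_3] = [v_2,v_3] − [v_1,v_3] + [v_1,v_2].
This gives a 6×4 integer matrix of rank 3; reducing to Smith normal form yields diagonal entries (1,1,1).

From H_k ≅ ker(∂_k) / im(∂_{k+1}) we obtain:

  H_2: rank ker ∂_2 − rank ∂_3 = (4 − 3) − 0 = 1, and there is no ∂_3, so H_2 = Z.

(K is a triangulation of the 2-sphere S^2.)

H_2 = Z.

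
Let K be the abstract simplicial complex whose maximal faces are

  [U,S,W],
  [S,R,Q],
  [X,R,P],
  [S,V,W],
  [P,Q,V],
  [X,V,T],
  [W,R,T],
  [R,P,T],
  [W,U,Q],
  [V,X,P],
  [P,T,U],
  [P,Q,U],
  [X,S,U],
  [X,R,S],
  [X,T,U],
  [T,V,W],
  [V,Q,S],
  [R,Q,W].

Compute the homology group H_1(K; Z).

Order the vertices as P < Q < R < S < T < U < V < W < X. Listing each simplex with vertices in this order, K has dimension 2 with simplices:

  0-simplices (9): P, Q, R, S, T, U, V, W, X
  1-simplices (27): PQ, PR, PT, PU, PV, PX, QR, QS, QU, QV, QW, RS, RT, RW, RX, SU, SV, SW, SX, TU, TV, TW, TX, UW, UX, VW, VX
  2-simplices (18): PQU, PQV, PRT, PRX, PTU, PVX, QRS, QRW, QSV, QUW, RSX, RTW, SUW, SUX, SVW, TUX, TVW, TVX

Hence C_0 ≅ Z^9, C_1 ≅ Z^27, C_2 ≅ Z^18.

Boundary ∂_1: C_1 → C_0 maps an edge to its endpoints' difference, ∂[p,q] = q − p. For instance
  ∂PV = V − P.
The resulting 9×27 matrix has rank 8, and its Smith normal form has invariant factors (1,1,1,1,1,1,1,1).

Boundary ∂_2: C_2 → C_1 sends each 2-simplex [p,q,r] to [q,r] − [p,r] + [p,q]. For instance
  ∂SUX = UX − SX + SU,
  ∂TVW = VW − TW + TV.
As a 27×18 matrix over Z this has rank 18, with invariant factors (1,1,1,1,1,1,1,1,1,1,1,1,1,1,1,1,1,2).

Reading off H_k = ker ∂_k / im ∂_{k+1}:

  H_1: rank ker ∂_1 − rank ∂_2 = (27 − 8) − 18 = 1, and ∂_2 has invariant factor 2 > 1, so H_1 = Z × Z/2.

H_1 = Z × Z/2.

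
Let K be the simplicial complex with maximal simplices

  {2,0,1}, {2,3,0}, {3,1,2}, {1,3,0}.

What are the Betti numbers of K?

b_0 = 1, b_1 = 0, b_2 = 1.

Fix the vertex order 0 < 1 < 2 < 3 and write every simplex with vertices in increasing order. Then dim K = 2 and the simplices of K are:

  0-simplices (4): [0], [1], [2], [3]
  1-simplices (6): [0,1], [0,2], [0,3], [1,2], [1,3], [2,3]
  2-simplices (4): [0,1,2], [0,1,3], [0,2,3], [1,2,3]

giving chain groups C_0 ≅ Z^4, C_1 ≅ Z^6, C_2 ≅ Z^4.

The boundary map ∂_1: C_1 → C_0 maps an edge to its endpoints' difference, ∂[p,q] = q − p. For instance
  ∂[1,2] = [2] − [1].
As a 4×6 matrix over Z this has rank 3, with invariant factors (1,1,1).

The boundary map ∂_2: C_2 → C_1 acts by ∂[p,q,r] = [q,r] − [p,r] + [p,q]. For instance
  ∂[0,1,2] = [1,2] − [0,2] + [0,1],
  ∂[0,2,3] = [2,3] − [0,3] + [0,2].
The 6×4 boundary matrix has rank 3 and Smith normal form diag(1,1,1).

Reading off H_k = ker ∂_k / im ∂_{k+1}:

  H_0: rank C_0 − rank ∂_1 = 4 − 3 = 1, and the invariant factors of ∂_1 are all 1, so H_0 ≅ Z.
  H_1: rank ker ∂_1 − rank ∂_2 = (6 − 3) − 3 = 0, and the invariant factors of ∂_2 are all 1, so H_1 ≅ 0.
  H_2: rank ker ∂_2 − rank ∂_3 = (4 − 3) − 0 = 1, and there is no ∂_3, so H_2 ≅ Z.

As a check, the Euler characteristic is 4 − 6 + 4 = 2, which agrees with 1 − 0 + 1 = 2.

Hence the Betti numbers are b_0 = 1, b_1 = 0, b_2 = 1.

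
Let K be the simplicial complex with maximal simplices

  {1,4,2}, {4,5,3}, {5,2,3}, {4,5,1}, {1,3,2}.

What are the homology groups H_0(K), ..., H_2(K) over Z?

Fix the vertex order 1 < 2 < 3 < 4 < 5 and write every simplex with vertices in increasing order. Then dim K = 2 and the simplices of K are:

  0-simplices (5): [1], [2], [3], [4], [5]
  1-simplices (10): [1,2], [1,3], [1,4], [1,5], [2,3], [2,4], [2,5], [3,4], [3,5], [4,5]
  2-simplices (5): [1,2,3], [1,2,4], [1,4,5], [2,3,5], [3,4,5]

giving chain groups C_0 ≅ Z^5, C_1 ≅ Z^10, C_2 ≅ Z^5.

The boundary map ∂_1: C_1 → C_0 maps an edge to its endpoints' difference, ∂[p,q] = q − p. For instance
  ∂[1,3] = [3] − [1].
The resulting 5×10 matrix has rank 4, and its Smith normal form has invariant factors (1,1,1,1).

The boundary map ∂_2: C_2 → C_1 sends each 2-simplex [p,q,r] to [q,r] − [p,r] + [p,q]. For instance
  ∂[2,3,5] = [3,5] − [2,5] + [2,3],
  ∂[1,2,3] = [2,3] − [1,3] + [1,2].
This gives a 10×5 integer matrix of rank 5; reducing to Smith normal form yields diagonal entries (1,1,1,1,1).

From H_k ≅ ker(∂_k) / im(∂_{k+1}) we obtain:

  H_0: rank C_0 − rank ∂_1 = 5 − 4 = 1, and the invariant factors of ∂_1 are all 1, so H_0 ≅ Z.
  H_1: rank ker ∂_1 − rank ∂_2 = (10 − 4) − 5 = 1, and the invariant factors of ∂_2 are all 1, so H_1 ≅ Z.
  H_2: rank ker ∂_2 − rank ∂_3 = (5 − 5) − 0 = 0, and there is no ∂_3, so H_2 ≅ 0.

As a check, the Euler characteristic is 5 − 10 + 5 = 0, which agrees with 1 − 1 + 0 = 0.

H_0 ≅ Z,  H_1 ≅ Z,  H_2 = 0.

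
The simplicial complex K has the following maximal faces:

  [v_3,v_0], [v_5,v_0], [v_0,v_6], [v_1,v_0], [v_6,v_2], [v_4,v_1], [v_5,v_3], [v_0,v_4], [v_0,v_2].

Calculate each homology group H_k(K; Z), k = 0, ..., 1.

Fix the vertex order v_0 < v_1 < v_2 < v_3 < v_4 < v_5 < v_6 and write every simplex with vertices in increasing order. Then dim K = 1 and the simplices of K are:

  0-simplices (7): [v_0], [v_1], [v_2], [v_3], [v_4], [v_5], [v_6]
  1-simplices (9): [v_0,v_1], [v_0,v_2], [v_0,v_3], [v_0,v_4], [v_0,v_5], [v_0,v_6], [v_1,v_4], [v_2,v_6], [v_3,v_5]

so the chain groups are C_0 ≅ Z^7, C_1 ≅ Z^9.

Boundary ∂_1: C_1 → C_0 sends each edge [p,q] (with p < q) to q − p. For instance
  ∂[v_0,v_4] = [v_4] − [v_0].
The resulting 7×9 matrix has rank 6, and its Smith normal form has invariant factors (1,1,1,1,1,1).

Now H_k = ker ∂_k / im ∂_{k+1}, so:

  H_0: rank C_0 − rank ∂_1 = 7 − 6 = 1, and the invariant factors of ∂_1 are all 1, so H_0 ≅ Z.
  H_1: rank ker ∂_1 − rank ∂_2 = (9 − 6) − 0 = 3, and there is no ∂_2, so H_1 ≅ Z^3.

(K is a triangulation of a wedge of 3 circles.)

H_0 ≅ Z,  H_1 ≅ Z^3.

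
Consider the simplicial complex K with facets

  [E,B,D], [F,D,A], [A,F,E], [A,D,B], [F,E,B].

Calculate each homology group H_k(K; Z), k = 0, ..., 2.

We work with the vertex ordering A < B < D < E < F. The simplices of K, each written with vertices in increasing order, are:

  0-simplices (5): A, B, D, E, F
  1-simplices (10): AB, AD, AE, AF, BD, BE, BF, DE, DF, EF
  2-simplices (5): ABD, ADF, AEF, BDE, BEF

giving chain groups C_0 ≅ Z^5, C_1 ≅ Z^10, C_2 ≅ Z^5.

∂_1: C_1 → C_0 is given by ∂[p,q] = [q] − [p]. For instance
  ∂EF = F − E.
The 5×10 boundary matrix has rank 4 and Smith normal form diag(1,1,1,1).

Boundary ∂_2: C_2 → C_1 maps a triangle to the signed sum of its edges. For instance
  ∂BDE = DE − BE + BD,
  ∂AEF = EF − AF + AE.
The resulting 10×5 matrix has rank 5, and its Smith normal form has invariant factors (1,1,1,1,1).

Now H_k = ker ∂_k / im ∂_{k+1}, so:

  H_0: rank C_0 − rank ∂_1 = 5 − 4 = 1, and the invariant factors of ∂_1 are all 1, so H_0 ≅ Z.
  H_1: rank ker ∂_1 − rank ∂_2 = (10 − 4) − 5 = 1, and the invariant factors of ∂_2 are all 1, so H_1 ≅ Z.
  H_2: rank ker ∂_2 − rank ∂_3 = (5 − 5) − 0 = 0, and there is no ∂_3, so H_2 ≅ 0.

H_0 = Z,  H_1 = Z,  H_2 = 0.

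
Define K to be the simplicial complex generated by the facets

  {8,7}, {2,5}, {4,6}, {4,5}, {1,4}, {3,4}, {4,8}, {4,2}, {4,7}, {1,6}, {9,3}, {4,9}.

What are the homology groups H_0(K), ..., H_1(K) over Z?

H_0 ≅ Z,  H_1 ≅ Z^4.

We work with the vertex ordering 1 < 2 < 3 < 4 < 5 < 6 < 7 < 8 < 9. The simplices of K, each written with vertices in increasing order, are:

  0-simplices (9): [1], [2], [3], [4], [5], [6], [7], [8], [9]
  1-simplices (12): [1,4], [1,6], [2,4], [2,5], [3,4], [3,9], [4,5], [4,6], [4,7], [4,8], [4,9], [7,8]

Hence C_0 ≅ Z^9, C_1 ≅ Z^12.

Boundary ∂_1: C_1 → C_0 is given by ∂[p,q] = [q] − [p].
As a 9×12 matrix over Z this has rank 8, with invariant factors (1,1,1,1,1,1,1,1).

From H_k ≅ ker(∂_k) / im(∂_{k+1}) we obtain:

  H_0: rank C_0 − rank ∂_1 = 9 − 8 = 1, and the invariant factors of ∂_1 are all 1, so H_0 = Z.
  H_1: rank ker ∂_1 − rank ∂_2 = (12 − 8) − 0 = 4, and there is no ∂_2, so H_1 = Z^4.

As a check, the Euler characteristic is 9 − 12 = -3, which agrees with 1 − 4 = -3.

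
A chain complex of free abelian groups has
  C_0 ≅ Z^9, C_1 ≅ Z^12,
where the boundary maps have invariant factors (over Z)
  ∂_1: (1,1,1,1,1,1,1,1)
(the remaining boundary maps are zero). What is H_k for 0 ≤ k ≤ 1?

H_0 ≅ Z,  H_1 ≅ Z^4.

H_0: b_0 = 9 − 0 − 8 = 1; torsion from ∂_1 factors > 1: none. So H_0 ≅ Z.
H_1: b_1 = 12 − 8 − 0 = 4; torsion from ∂_2 factors > 1: none. So H_1 ≅ Z^4.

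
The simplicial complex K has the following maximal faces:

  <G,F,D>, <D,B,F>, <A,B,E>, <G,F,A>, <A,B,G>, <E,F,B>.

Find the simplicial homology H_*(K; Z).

We work with the vertex ordering A < B < D < E < F < G. The simplices of K, each written with vertices in increasing order, are:

  0-simplices (6): A, B, D, E, F, G
  1-simplices (12): AB, AE, AF, AG, BD, BE, BF, BG, DF, DG, EF, FG
  2-simplices (6): ABE, ABG, AFG, BDF, BEF, DFG

so the chain groups are C_0 ≅ Z^6, C_1 ≅ Z^12, C_2 ≅ Z^6.

Boundary ∂_1: C_1 → C_0 is given by ∂[p,q] = [q] − [p]. For instance
  ∂AF = F − A.
As a 6×12 matrix over Z this has rank 5, with invariant factors (1,1,1,1,1).

Boundary ∂_2: C_2 → C_1 acts by ∂[p,q,r] = [q,r] − [p,r] + [p,q]. For instance
  ∂BDF = DF − BF + BD,
  ∂ABE = BE − AE + AB.
The 12×6 boundary matrix has rank 6 and Smith normal form diag(1,1,1,1,1,1).

Now H_k = ker ∂_k / im ∂_{k+1}, so:

  H_0: rank C_0 − rank ∂_1 = 6 − 5 = 1, and the invariant factors of ∂_1 are all 1, so H_0 = Z.
  H_1: rank ker ∂_1 − rank ∂_2 = (12 − 5) − 6 = 1, and the invariant factors of ∂_2 are all 1, so H_1 = Z.
  H_2: rank ker ∂_2 − rank ∂_3 = (6 − 6) − 0 = 0, and there is no ∂_3, so H_2 = 0.

H_0 ≅ Z,  H_1 ≅ Z,  H_2 = 0.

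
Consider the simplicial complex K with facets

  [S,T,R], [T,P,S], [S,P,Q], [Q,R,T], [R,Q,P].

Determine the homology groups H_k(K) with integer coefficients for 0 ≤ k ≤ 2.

Take the total order P < Q < R < S < T on the vertex set. Then K (dimension 2) consists of the simplices:

  0-simplices (5): P, Q, R, S, T
  1-simplices (10): PQ, PR, PS, PT, QR, QS, QT, RS, RT, ST
  2-simplices (5): PQR, PQS, PST, QRT, RST

giving chain groups C_0 ≅ Z^5, C_1 ≅ Z^10, C_2 ≅ Z^5.

Boundary ∂_1: C_1 → C_0 is given by ∂[p,q] = [q] − [p]. For instance
  ∂PQ = Q − P.
As a 5×10 matrix over Z this has rank 4, with invariant factors (1,1,1,1).

Boundary ∂_2: C_2 → C_1 maps a triangle to the signed sum of its edges. For instance
  ∂QRT = RT − QT + QR,
  ∂PST = ST − PT + PS.
This gives a 10×5 integer matrix of rank 5; reducing to Smith normal form yields diagonal entries (1,1,1,1,1).

Now H_k = ker ∂_k / im ∂_{k+1}, so:

  H_0: rank C_0 − rank ∂_1 = 5 − 4 = 1, and the invariant factors of ∂_1 are all 1, so H_0 = Z.
  H_1: rank ker ∂_1 − rank ∂_2 = (10 − 4) − 5 = 1, and the invariant factors of ∂_2 are all 1, so H_1 = Z.
  H_2: rank ker ∂_2 − rank ∂_3 = (5 − 5) − 0 = 0, and there is no ∂_3, so H_2 = 0.

(K is a triangulation of the Möbius band.)

H_0 = Z,  H_1 = Z,  H_2 = 0.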